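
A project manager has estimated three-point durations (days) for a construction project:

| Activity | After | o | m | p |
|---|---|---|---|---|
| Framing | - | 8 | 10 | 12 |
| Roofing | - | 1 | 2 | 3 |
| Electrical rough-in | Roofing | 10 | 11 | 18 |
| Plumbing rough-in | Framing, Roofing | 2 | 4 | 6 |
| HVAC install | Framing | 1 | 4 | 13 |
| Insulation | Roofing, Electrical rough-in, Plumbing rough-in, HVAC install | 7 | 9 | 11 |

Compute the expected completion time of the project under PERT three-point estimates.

24 days

te_Framing = (8 + 4·10 + 12)/6 = 60/6 = 10
te_Roofing = (1 + 4·2 + 3)/6 = 12/6 = 2
te_Electrical rough-in = (10 + 4·11 + 18)/6 = 72/6 = 12
te_Plumbing rough-in = (2 + 4·4 + 6)/6 = 24/6 = 4
te_HVAC install = (1 + 4·4 + 13)/6 = 30/6 = 5
te_Insulation = (7 + 4·9 + 11)/6 = 54/6 = 9

Forward pass:
ES_Framing = 0; EF_Framing = 10
ES_Roofing = 0; EF_Roofing = 2
ES_Electrical rough-in = 2; EF_Electrical rough-in = 2+12 = 14
ES_Plumbing rough-in = max(EF_Framing=10, EF_Roofing=2) = 10; EF_Plumbing rough-in = 10+4 = 14
ES_HVAC install = 10; EF_HVAC install = 10+5 = 15
ES_Insulation = max(EF_Roofing=2, EF_Electrical rough-in=14, EF_Plumbing rough-in=14, EF_HVAC install=15) = 15; EF_Insulation = 15+9 = 24
Expected project duration μ = 24 days. Critical path: Framing → HVAC install → Insulation.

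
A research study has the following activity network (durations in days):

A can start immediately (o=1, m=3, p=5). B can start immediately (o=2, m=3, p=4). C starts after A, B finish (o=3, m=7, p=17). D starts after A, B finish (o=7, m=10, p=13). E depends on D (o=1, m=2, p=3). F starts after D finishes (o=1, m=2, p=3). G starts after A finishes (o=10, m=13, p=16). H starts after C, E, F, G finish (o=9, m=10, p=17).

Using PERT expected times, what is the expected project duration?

27 days

te_A = (1 + 4·3 + 5)/6 = 18/6 = 3
te_B = (2 + 4·3 + 4)/6 = 18/6 = 3
te_C = (3 + 4·7 + 17)/6 = 48/6 = 8
te_D = (7 + 4·10 + 13)/6 = 60/6 = 10
te_E = (1 + 4·2 + 3)/6 = 12/6 = 2
te_F = (1 + 4·2 + 3)/6 = 12/6 = 2
te_G = (10 + 4·13 + 16)/6 = 78/6 = 13
te_H = (9 + 4·10 + 17)/6 = 66/6 = 11

Forward pass:
ES_A = 0; EF_A = 3
ES_B = 0; EF_B = 3
ES_C = max(EF_A=3, EF_B=3) = 3; EF_C = 3+8 = 11
ES_D = max(EF_A=3, EF_B=3) = 3; EF_D = 3+10 = 13
ES_E = 13; EF_E = 13+2 = 15
ES_F = 13; EF_F = 13+2 = 15
ES_G = 3; EF_G = 3+13 = 16
ES_H = max(EF_C=11, EF_E=15, EF_F=15, EF_G=16) = 16; EF_H = 16+11 = 27
Expected project duration μ = 27 days. Critical path: A → G → H.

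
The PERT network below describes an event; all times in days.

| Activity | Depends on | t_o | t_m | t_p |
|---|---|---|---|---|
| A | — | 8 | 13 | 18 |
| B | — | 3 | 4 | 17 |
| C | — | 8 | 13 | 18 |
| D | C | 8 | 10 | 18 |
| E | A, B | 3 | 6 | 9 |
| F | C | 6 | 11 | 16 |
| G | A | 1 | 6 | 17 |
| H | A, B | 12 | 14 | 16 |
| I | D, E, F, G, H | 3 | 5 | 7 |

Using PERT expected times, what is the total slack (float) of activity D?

te_A = (8 + 4·13 + 18)/6 = 78/6 = 13
te_B = (3 + 4·4 + 17)/6 = 36/6 = 6
te_C = (8 + 4·13 + 18)/6 = 78/6 = 13
te_D = (8 + 4·10 + 18)/6 = 66/6 = 11
te_E = (3 + 4·6 + 9)/6 = 36/6 = 6
te_F = (6 + 4·11 + 16)/6 = 66/6 = 11
te_G = (1 + 4·6 + 17)/6 = 42/6 = 7
te_H = (12 + 4·14 + 16)/6 = 84/6 = 14
te_I = (3 + 4·5 + 7)/6 = 30/6 = 5

Forward pass:
ES_A = 0; EF_A = 13
ES_B = 0; EF_B = 6
ES_C = 0; EF_C = 13
ES_D = 13; EF_D = 13+11 = 24
ES_E = max(EF_A=13, EF_B=6) = 13; EF_E = 13+6 = 19
ES_F = 13; EF_F = 13+11 = 24
ES_G = 13; EF_G = 13+7 = 20
ES_H = max(EF_A=13, EF_B=6) = 13; EF_H = 13+14 = 27
ES_I = max(EF_D=24, EF_E=19, EF_F=24, EF_G=20, EF_H=27) = 27; EF_I = 27+5 = 32
Expected project duration μ = 32 days. Critical path: A → H → I.

Backward pass:
LF_I = 32; LS_I = 32−5 = 27
LF_H = LS_I = 27; LS_H = 27−14 = 13
LF_G = LS_I = 27; LS_G = 27−7 = 20
LF_F = LS_I = 27; LS_F = 27−11 = 16
LF_E = LS_I = 27; LS_E = 27−6 = 21
LF_D = LS_I = 27; LS_D = 27−11 = 16
LF_C = min(LS_D=16, LS_F=16) = 16; LS_C = 16−13 = 3
LF_B = min(LS_E=21, LS_H=13) = 13; LS_B = 13−6 = 7
LF_A = min(LS_E=21, LS_G=20, LS_H=13) = 13; LS_A = 13−13 = 0
Slack_D = LS_D − ES_D = 16 − 13 = 3

3 days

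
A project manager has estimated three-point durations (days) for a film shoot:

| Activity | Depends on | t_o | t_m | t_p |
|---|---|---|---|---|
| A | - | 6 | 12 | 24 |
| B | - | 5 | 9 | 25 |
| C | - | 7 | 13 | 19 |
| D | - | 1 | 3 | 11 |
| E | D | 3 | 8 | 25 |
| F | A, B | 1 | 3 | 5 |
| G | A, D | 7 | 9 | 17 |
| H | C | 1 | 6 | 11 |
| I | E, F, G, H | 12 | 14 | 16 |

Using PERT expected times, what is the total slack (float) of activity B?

te_A = (6 + 4·12 + 24)/6 = 78/6 = 13
te_B = (5 + 4·9 + 25)/6 = 66/6 = 11
te_C = (7 + 4·13 + 19)/6 = 78/6 = 13
te_D = (1 + 4·3 + 11)/6 = 24/6 = 4
te_E = (3 + 4·8 + 25)/6 = 60/6 = 10
te_F = (1 + 4·3 + 5)/6 = 18/6 = 3
te_G = (7 + 4·9 + 17)/6 = 60/6 = 10
te_H = (1 + 4·6 + 11)/6 = 36/6 = 6
te_I = (12 + 4·14 + 16)/6 = 84/6 = 14

Forward pass:
ES_A = 0; EF_A = 13
ES_B = 0; EF_B = 11
ES_C = 0; EF_C = 13
ES_D = 0; EF_D = 4
ES_E = 4; EF_E = 4+10 = 14
ES_F = max(EF_A=13, EF_B=11) = 13; EF_F = 13+3 = 16
ES_G = max(EF_A=13, EF_D=4) = 13; EF_G = 13+10 = 23
ES_H = 13; EF_H = 13+6 = 19
ES_I = max(EF_E=14, EF_F=16, EF_G=23, EF_H=19) = 23; EF_I = 23+14 = 37
Expected project duration μ = 37 days. Critical path: A → G → I.

Backward pass:
LF_I = 37; LS_I = 37−14 = 23
LF_H = LS_I = 23; LS_H = 23−6 = 17
LF_G = LS_I = 23; LS_G = 23−10 = 13
LF_F = LS_I = 23; LS_F = 23−3 = 20
LF_E = LS_I = 23; LS_E = 23−10 = 13
LF_D = min(LS_E=13, LS_G=13) = 13; LS_D = 13−4 = 9
LF_C = LS_H = 17; LS_C = 17−13 = 4
LF_B = LS_F = 20; LS_B = 20−11 = 9
LF_A = min(LS_F=20, LS_G=13) = 13; LS_A = 13−13 = 0
Slack_B = LS_B − ES_B = 9 − 0 = 9

9 days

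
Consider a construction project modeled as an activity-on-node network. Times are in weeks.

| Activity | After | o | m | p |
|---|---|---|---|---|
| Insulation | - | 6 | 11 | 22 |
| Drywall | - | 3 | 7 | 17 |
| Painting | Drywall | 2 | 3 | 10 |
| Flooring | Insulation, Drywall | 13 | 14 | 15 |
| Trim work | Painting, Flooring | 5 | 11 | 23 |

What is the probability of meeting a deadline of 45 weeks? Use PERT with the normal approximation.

te_Insulation = (6 + 4·11 + 22)/6 = 72/6 = 12; σ²_Insulation = ((22−6)/6)² = 7.111
te_Drywall = (3 + 4·7 + 17)/6 = 48/6 = 8; σ²_Drywall = ((17−3)/6)² = 5.444
te_Painting = (2 + 4·3 + 10)/6 = 24/6 = 4; σ²_Painting = ((10−2)/6)² = 1.778
te_Flooring = (13 + 4·14 + 15)/6 = 84/6 = 14; σ²_Flooring = ((15−13)/6)² = 0.111
te_Trim work = (5 + 4·11 + 23)/6 = 72/6 = 12; σ²_Trim work = ((23−5)/6)² = 9.000

Forward pass:
ES_Insulation = 0; EF_Insulation = 12
ES_Drywall = 0; EF_Drywall = 8
ES_Painting = 8; EF_Painting = 8+4 = 12
ES_Flooring = max(EF_Insulation=12, EF_Drywall=8) = 12; EF_Flooring = 12+14 = 26
ES_Trim work = max(EF_Painting=12, EF_Flooring=26) = 26; EF_Trim work = 26+12 = 38
Expected project duration μ = 38 weeks. Critical path: Insulation → Flooring → Trim work.

Variance along critical path = 7.111 + 0.111 + 9.000 = 16.222; σ = √16.222 = 4.028 weeks.
Z = (45 − 38) / 4.028 = 1.738
P(T ≤ 45) = Φ(1.738) ≈ 0.959

0.959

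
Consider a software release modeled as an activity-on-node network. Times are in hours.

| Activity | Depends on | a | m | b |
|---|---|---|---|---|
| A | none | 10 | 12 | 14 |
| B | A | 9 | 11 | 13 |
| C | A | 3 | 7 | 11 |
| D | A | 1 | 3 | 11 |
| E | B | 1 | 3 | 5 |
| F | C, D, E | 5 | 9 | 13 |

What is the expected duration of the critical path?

te_A = (10 + 4·12 + 14)/6 = 72/6 = 12
te_B = (9 + 4·11 + 13)/6 = 66/6 = 11
te_C = (3 + 4·7 + 11)/6 = 42/6 = 7
te_D = (1 + 4·3 + 11)/6 = 24/6 = 4
te_E = (1 + 4·3 + 5)/6 = 18/6 = 3
te_F = (5 + 4·9 + 13)/6 = 54/6 = 9

Forward pass:
ES_A = 0; EF_A = 12
ES_B = 12; EF_B = 12+11 = 23
ES_C = 12; EF_C = 12+7 = 19
ES_D = 12; EF_D = 12+4 = 16
ES_E = 23; EF_E = 23+3 = 26
ES_F = max(EF_C=19, EF_D=16, EF_E=26) = 26; EF_F = 26+9 = 35
Expected project duration μ = 35 hours. Critical path: A → B → E → F.

35 hours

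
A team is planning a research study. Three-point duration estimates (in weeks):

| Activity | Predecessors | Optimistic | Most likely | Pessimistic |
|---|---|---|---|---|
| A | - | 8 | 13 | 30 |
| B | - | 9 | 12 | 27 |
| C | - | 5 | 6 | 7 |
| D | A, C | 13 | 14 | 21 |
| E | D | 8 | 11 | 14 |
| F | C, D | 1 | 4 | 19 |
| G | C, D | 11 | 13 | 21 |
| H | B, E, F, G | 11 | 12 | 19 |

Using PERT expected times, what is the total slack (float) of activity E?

3 weeks

te_A = (8 + 4·13 + 30)/6 = 90/6 = 15
te_B = (9 + 4·12 + 27)/6 = 84/6 = 14
te_C = (5 + 4·6 + 7)/6 = 36/6 = 6
te_D = (13 + 4·14 + 21)/6 = 90/6 = 15
te_E = (8 + 4·11 + 14)/6 = 66/6 = 11
te_F = (1 + 4·4 + 19)/6 = 36/6 = 6
te_G = (11 + 4·13 + 21)/6 = 84/6 = 14
te_H = (11 + 4·12 + 19)/6 = 78/6 = 13

Forward pass:
ES_A = 0; EF_A = 15
ES_B = 0; EF_B = 14
ES_C = 0; EF_C = 6
ES_D = max(EF_A=15, EF_C=6) = 15; EF_D = 15+15 = 30
ES_E = 30; EF_E = 30+11 = 41
ES_F = max(EF_C=6, EF_D=30) = 30; EF_F = 30+6 = 36
ES_G = max(EF_C=6, EF_D=30) = 30; EF_G = 30+14 = 44
ES_H = max(EF_B=14, EF_E=41, EF_F=36, EF_G=44) = 44; EF_H = 44+13 = 57
Expected project duration μ = 57 weeks. Critical path: A → D → G → H.

Backward pass:
LF_H = 57; LS_H = 57−13 = 44
LF_G = LS_H = 44; LS_G = 44−14 = 30
LF_F = LS_H = 44; LS_F = 44−6 = 38
LF_E = LS_H = 44; LS_E = 44−11 = 33
LF_D = min(LS_E=33, LS_F=38, LS_G=30) = 30; LS_D = 30−15 = 15
LF_C = min(LS_D=15, LS_F=38, LS_G=30) = 15; LS_C = 15−6 = 9
LF_B = LS_H = 44; LS_B = 44−14 = 30
LF_A = LS_D = 15; LS_A = 15−15 = 0
Slack_E = LS_E − ES_E = 33 − 30 = 3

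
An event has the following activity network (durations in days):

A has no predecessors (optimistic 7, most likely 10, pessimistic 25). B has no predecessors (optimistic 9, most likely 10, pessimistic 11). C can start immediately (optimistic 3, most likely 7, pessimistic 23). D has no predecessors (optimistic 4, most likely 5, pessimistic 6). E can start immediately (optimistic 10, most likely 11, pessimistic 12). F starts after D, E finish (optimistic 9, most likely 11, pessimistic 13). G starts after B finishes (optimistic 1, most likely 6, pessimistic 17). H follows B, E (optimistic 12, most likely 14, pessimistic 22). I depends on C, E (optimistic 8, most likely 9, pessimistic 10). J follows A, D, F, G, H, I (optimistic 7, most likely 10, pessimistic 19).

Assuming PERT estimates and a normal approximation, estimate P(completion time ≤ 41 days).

0.936

te_A = (7 + 4·10 + 25)/6 = 72/6 = 12; σ²_A = ((25−7)/6)² = 9.000
te_B = (9 + 4·10 + 11)/6 = 60/6 = 10; σ²_B = ((11−9)/6)² = 0.111
te_C = (3 + 4·7 + 23)/6 = 54/6 = 9; σ²_C = ((23−3)/6)² = 11.111
te_D = (4 + 4·5 + 6)/6 = 30/6 = 5; σ²_D = ((6−4)/6)² = 0.111
te_E = (10 + 4·11 + 12)/6 = 66/6 = 11; σ²_E = ((12−10)/6)² = 0.111
te_F = (9 + 4·11 + 13)/6 = 66/6 = 11; σ²_F = ((13−9)/6)² = 0.444
te_G = (1 + 4·6 + 17)/6 = 42/6 = 7; σ²_G = ((17−1)/6)² = 7.111
te_H = (12 + 4·14 + 22)/6 = 90/6 = 15; σ²_H = ((22−12)/6)² = 2.778
te_I = (8 + 4·9 + 10)/6 = 54/6 = 9; σ²_I = ((10−8)/6)² = 0.111
te_J = (7 + 4·10 + 19)/6 = 66/6 = 11; σ²_J = ((19−7)/6)² = 4.000

Forward pass:
ES_A = 0; EF_A = 12
ES_B = 0; EF_B = 10
ES_C = 0; EF_C = 9
ES_D = 0; EF_D = 5
ES_E = 0; EF_E = 11
ES_F = max(EF_D=5, EF_E=11) = 11; EF_F = 11+11 = 22
ES_G = 10; EF_G = 10+7 = 17
ES_H = max(EF_B=10, EF_E=11) = 11; EF_H = 11+15 = 26
ES_I = max(EF_C=9, EF_E=11) = 11; EF_I = 11+9 = 20
ES_J = max(EF_A=12, EF_D=5, EF_F=22, EF_G=17, EF_H=26, EF_I=20) = 26; EF_J = 26+11 = 37
Expected project duration μ = 37 days. Critical path: E → H → J.

Variance along critical path = 0.111 + 2.778 + 4.000 = 6.889; σ = √6.889 = 2.625 days.
Z = (41 − 37) / 2.625 = 1.524
P(T ≤ 41) = Φ(1.524) ≈ 0.936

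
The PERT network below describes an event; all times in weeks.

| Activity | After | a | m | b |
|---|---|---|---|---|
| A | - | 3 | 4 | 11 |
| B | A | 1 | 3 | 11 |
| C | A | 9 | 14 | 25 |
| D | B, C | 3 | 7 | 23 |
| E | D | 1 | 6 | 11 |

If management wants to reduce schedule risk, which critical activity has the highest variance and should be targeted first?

te_A = (3 + 4·4 + 11)/6 = 30/6 = 5; σ²_A = ((11−3)/6)² = 1.778
te_B = (1 + 4·3 + 11)/6 = 24/6 = 4; σ²_B = ((11−1)/6)² = 2.778
te_C = (9 + 4·14 + 25)/6 = 90/6 = 15; σ²_C = ((25−9)/6)² = 7.111
te_D = (3 + 4·7 + 23)/6 = 54/6 = 9; σ²_D = ((23−3)/6)² = 11.111
te_E = (1 + 4·6 + 11)/6 = 36/6 = 6; σ²_E = ((11−1)/6)² = 2.778

Forward pass:
ES_A = 0; EF_A = 5
ES_B = 5; EF_B = 5+4 = 9
ES_C = 5; EF_C = 5+15 = 20
ES_D = max(EF_B=9, EF_C=20) = 20; EF_D = 20+9 = 29
ES_E = 29; EF_E = 29+6 = 35
Expected project duration μ = 35 weeks. Critical path: A → C → D → E.

Variances on critical path: σ²_A=1.778, σ²_C=7.111, σ²_D=11.111, σ²_E=2.778.
Largest is σ²_D = 11.111.

D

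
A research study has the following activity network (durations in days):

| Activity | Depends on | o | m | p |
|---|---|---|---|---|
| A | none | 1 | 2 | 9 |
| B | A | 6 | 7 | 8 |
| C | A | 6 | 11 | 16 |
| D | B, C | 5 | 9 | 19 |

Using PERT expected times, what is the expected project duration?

24 days

te_A = (1 + 4·2 + 9)/6 = 18/6 = 3
te_B = (6 + 4·7 + 8)/6 = 42/6 = 7
te_C = (6 + 4·11 + 16)/6 = 66/6 = 11
te_D = (5 + 4·9 + 19)/6 = 60/6 = 10

Forward pass:
ES_A = 0; EF_A = 3
ES_B = 3; EF_B = 3+7 = 10
ES_C = 3; EF_C = 3+11 = 14
ES_D = max(EF_B=10, EF_C=14) = 14; EF_D = 14+10 = 24
Expected project duration μ = 24 days. Critical path: A → C → D.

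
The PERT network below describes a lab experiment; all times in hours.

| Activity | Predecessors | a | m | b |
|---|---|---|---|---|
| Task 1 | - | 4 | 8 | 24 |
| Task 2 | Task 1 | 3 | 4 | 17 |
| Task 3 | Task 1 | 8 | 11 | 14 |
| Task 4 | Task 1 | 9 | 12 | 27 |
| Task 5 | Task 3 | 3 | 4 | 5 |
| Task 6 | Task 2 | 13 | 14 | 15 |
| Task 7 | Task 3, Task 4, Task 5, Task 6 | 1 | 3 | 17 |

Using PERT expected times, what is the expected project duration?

35 hours

te_Task 1 = (4 + 4·8 + 24)/6 = 60/6 = 10
te_Task 2 = (3 + 4·4 + 17)/6 = 36/6 = 6
te_Task 3 = (8 + 4·11 + 14)/6 = 66/6 = 11
te_Task 4 = (9 + 4·12 + 27)/6 = 84/6 = 14
te_Task 5 = (3 + 4·4 + 5)/6 = 24/6 = 4
te_Task 6 = (13 + 4·14 + 15)/6 = 84/6 = 14
te_Task 7 = (1 + 4·3 + 17)/6 = 30/6 = 5

Forward pass:
ES_Task 1 = 0; EF_Task 1 = 10
ES_Task 2 = 10; EF_Task 2 = 10+6 = 16
ES_Task 3 = 10; EF_Task 3 = 10+11 = 21
ES_Task 4 = 10; EF_Task 4 = 10+14 = 24
ES_Task 5 = 21; EF_Task 5 = 21+4 = 25
ES_Task 6 = 16; EF_Task 6 = 16+14 = 30
ES_Task 7 = max(EF_Task 3=21, EF_Task 4=24, EF_Task 5=25, EF_Task 6=30) = 30; EF_Task 7 = 30+5 = 35
Expected project duration μ = 35 hours. Critical path: Task 1 → Task 2 → Task 6 → Task 7.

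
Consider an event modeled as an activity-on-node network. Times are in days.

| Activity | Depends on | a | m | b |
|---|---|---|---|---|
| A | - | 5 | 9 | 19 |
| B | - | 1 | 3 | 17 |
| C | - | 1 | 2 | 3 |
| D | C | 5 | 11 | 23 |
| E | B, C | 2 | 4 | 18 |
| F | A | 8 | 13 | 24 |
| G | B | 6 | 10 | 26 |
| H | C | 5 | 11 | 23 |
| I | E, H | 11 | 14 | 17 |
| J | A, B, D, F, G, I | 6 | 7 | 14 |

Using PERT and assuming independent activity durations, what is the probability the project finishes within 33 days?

te_A = (5 + 4·9 + 19)/6 = 60/6 = 10; σ²_A = ((19−5)/6)² = 5.444
te_B = (1 + 4·3 + 17)/6 = 30/6 = 5; σ²_B = ((17−1)/6)² = 7.111
te_C = (1 + 4·2 + 3)/6 = 12/6 = 2; σ²_C = ((3−1)/6)² = 0.111
te_D = (5 + 4·11 + 23)/6 = 72/6 = 12; σ²_D = ((23−5)/6)² = 9.000
te_E = (2 + 4·4 + 18)/6 = 36/6 = 6; σ²_E = ((18−2)/6)² = 7.111
te_F = (8 + 4·13 + 24)/6 = 84/6 = 14; σ²_F = ((24−8)/6)² = 7.111
te_G = (6 + 4·10 + 26)/6 = 72/6 = 12; σ²_G = ((26−6)/6)² = 11.111
te_H = (5 + 4·11 + 23)/6 = 72/6 = 12; σ²_H = ((23−5)/6)² = 9.000
te_I = (11 + 4·14 + 17)/6 = 84/6 = 14; σ²_I = ((17−11)/6)² = 1.000
te_J = (6 + 4·7 + 14)/6 = 48/6 = 8; σ²_J = ((14−6)/6)² = 1.778

Forward pass:
ES_A = 0; EF_A = 10
ES_B = 0; EF_B = 5
ES_C = 0; EF_C = 2
ES_D = 2; EF_D = 2+12 = 14
ES_E = max(EF_B=5, EF_C=2) = 5; EF_E = 5+6 = 11
ES_F = 10; EF_F = 10+14 = 24
ES_G = 5; EF_G = 5+12 = 17
ES_H = 2; EF_H = 2+12 = 14
ES_I = max(EF_E=11, EF_H=14) = 14; EF_I = 14+14 = 28
ES_J = max(EF_A=10, EF_B=5, EF_D=14, EF_F=24, EF_G=17, EF_I=28) = 28; EF_J = 28+8 = 36
Expected project duration μ = 36 days. Critical path: C → H → I → J.

Variance along critical path = 0.111 + 9.000 + 1.000 + 1.778 = 11.889; σ = √11.889 = 3.448 days.
Z = (33 − 36) / 3.448 = -0.870
P(T ≤ 33) = Φ(-0.870) ≈ 0.192

0.192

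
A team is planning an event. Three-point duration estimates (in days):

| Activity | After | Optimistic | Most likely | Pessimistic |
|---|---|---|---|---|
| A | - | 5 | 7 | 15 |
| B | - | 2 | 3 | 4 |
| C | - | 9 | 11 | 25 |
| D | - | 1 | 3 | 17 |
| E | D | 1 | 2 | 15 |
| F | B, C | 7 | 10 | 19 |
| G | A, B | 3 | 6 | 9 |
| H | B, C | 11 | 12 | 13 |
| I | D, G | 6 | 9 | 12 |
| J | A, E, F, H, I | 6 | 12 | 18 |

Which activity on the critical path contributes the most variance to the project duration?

C

te_A = (5 + 4·7 + 15)/6 = 48/6 = 8; σ²_A = ((15−5)/6)² = 2.778
te_B = (2 + 4·3 + 4)/6 = 18/6 = 3; σ²_B = ((4−2)/6)² = 0.111
te_C = (9 + 4·11 + 25)/6 = 78/6 = 13; σ²_C = ((25−9)/6)² = 7.111
te_D = (1 + 4·3 + 17)/6 = 30/6 = 5; σ²_D = ((17−1)/6)² = 7.111
te_E = (1 + 4·2 + 15)/6 = 24/6 = 4; σ²_E = ((15−1)/6)² = 5.444
te_F = (7 + 4·10 + 19)/6 = 66/6 = 11; σ²_F = ((19−7)/6)² = 4.000
te_G = (3 + 4·6 + 9)/6 = 36/6 = 6; σ²_G = ((9−3)/6)² = 1.000
te_H = (11 + 4·12 + 13)/6 = 72/6 = 12; σ²_H = ((13−11)/6)² = 0.111
te_I = (6 + 4·9 + 12)/6 = 54/6 = 9; σ²_I = ((12−6)/6)² = 1.000
te_J = (6 + 4·12 + 18)/6 = 72/6 = 12; σ²_J = ((18−6)/6)² = 4.000

Forward pass:
ES_A = 0; EF_A = 8
ES_B = 0; EF_B = 3
ES_C = 0; EF_C = 13
ES_D = 0; EF_D = 5
ES_E = 5; EF_E = 5+4 = 9
ES_F = max(EF_B=3, EF_C=13) = 13; EF_F = 13+11 = 24
ES_G = max(EF_A=8, EF_B=3) = 8; EF_G = 8+6 = 14
ES_H = max(EF_B=3, EF_C=13) = 13; EF_H = 13+12 = 25
ES_I = max(EF_D=5, EF_G=14) = 14; EF_I = 14+9 = 23
ES_J = max(EF_A=8, EF_E=9, EF_F=24, EF_H=25, EF_I=23) = 25; EF_J = 25+12 = 37
Expected project duration μ = 37 days. Critical path: C → H → J.

Variances on critical path: σ²_C=7.111, σ²_H=0.111, σ²_J=4.000.
Largest is σ²_C = 7.111.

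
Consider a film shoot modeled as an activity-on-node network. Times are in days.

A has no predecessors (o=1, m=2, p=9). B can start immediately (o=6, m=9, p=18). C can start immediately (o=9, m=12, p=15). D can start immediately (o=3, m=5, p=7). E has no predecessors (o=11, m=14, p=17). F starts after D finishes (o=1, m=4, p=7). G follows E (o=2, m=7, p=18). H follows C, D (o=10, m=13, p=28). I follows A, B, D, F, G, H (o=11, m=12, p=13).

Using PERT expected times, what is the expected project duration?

te_A = (1 + 4·2 + 9)/6 = 18/6 = 3
te_B = (6 + 4·9 + 18)/6 = 60/6 = 10
te_C = (9 + 4·12 + 15)/6 = 72/6 = 12
te_D = (3 + 4·5 + 7)/6 = 30/6 = 5
te_E = (11 + 4·14 + 17)/6 = 84/6 = 14
te_F = (1 + 4·4 + 7)/6 = 24/6 = 4
te_G = (2 + 4·7 + 18)/6 = 48/6 = 8
te_H = (10 + 4·13 + 28)/6 = 90/6 = 15
te_I = (11 + 4·12 + 13)/6 = 72/6 = 12

Forward pass:
ES_A = 0; EF_A = 3
ES_B = 0; EF_B = 10
ES_C = 0; EF_C = 12
ES_D = 0; EF_D = 5
ES_E = 0; EF_E = 14
ES_F = 5; EF_F = 5+4 = 9
ES_G = 14; EF_G = 14+8 = 22
ES_H = max(EF_C=12, EF_D=5) = 12; EF_H = 12+15 = 27
ES_I = max(EF_A=3, EF_B=10, EF_D=5, EF_F=9, EF_G=22, EF_H=27) = 27; EF_I = 27+12 = 39
Expected project duration μ = 39 days. Critical path: C → H → I.

39 days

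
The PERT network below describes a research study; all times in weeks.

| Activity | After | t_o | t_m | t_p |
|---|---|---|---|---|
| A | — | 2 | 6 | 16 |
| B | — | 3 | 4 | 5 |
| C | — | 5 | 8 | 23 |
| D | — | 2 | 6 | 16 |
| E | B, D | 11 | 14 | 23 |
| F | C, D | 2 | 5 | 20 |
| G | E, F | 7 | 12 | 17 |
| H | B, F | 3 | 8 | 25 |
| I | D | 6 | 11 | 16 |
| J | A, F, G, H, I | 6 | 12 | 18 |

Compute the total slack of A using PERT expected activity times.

27 weeks

te_A = (2 + 4·6 + 16)/6 = 42/6 = 7
te_B = (3 + 4·4 + 5)/6 = 24/6 = 4
te_C = (5 + 4·8 + 23)/6 = 60/6 = 10
te_D = (2 + 4·6 + 16)/6 = 42/6 = 7
te_E = (11 + 4·14 + 23)/6 = 90/6 = 15
te_F = (2 + 4·5 + 20)/6 = 42/6 = 7
te_G = (7 + 4·12 + 17)/6 = 72/6 = 12
te_H = (3 + 4·8 + 25)/6 = 60/6 = 10
te_I = (6 + 4·11 + 16)/6 = 66/6 = 11
te_J = (6 + 4·12 + 18)/6 = 72/6 = 12

Forward pass:
ES_A = 0; EF_A = 7
ES_B = 0; EF_B = 4
ES_C = 0; EF_C = 10
ES_D = 0; EF_D = 7
ES_E = max(EF_B=4, EF_D=7) = 7; EF_E = 7+15 = 22
ES_F = max(EF_C=10, EF_D=7) = 10; EF_F = 10+7 = 17
ES_G = max(EF_E=22, EF_F=17) = 22; EF_G = 22+12 = 34
ES_H = max(EF_B=4, EF_F=17) = 17; EF_H = 17+10 = 27
ES_I = 7; EF_I = 7+11 = 18
ES_J = max(EF_A=7, EF_F=17, EF_G=34, EF_H=27, EF_I=18) = 34; EF_J = 34+12 = 46
Expected project duration μ = 46 weeks. Critical path: D → E → G → J.

Backward pass:
LF_J = 46; LS_J = 46−12 = 34
LF_I = LS_J = 34; LS_I = 34−11 = 23
LF_H = LS_J = 34; LS_H = 34−10 = 24
LF_G = LS_J = 34; LS_G = 34−12 = 22
LF_F = min(LS_G=22, LS_H=24, LS_J=34) = 22; LS_F = 22−7 = 15
LF_E = LS_G = 22; LS_E = 22−15 = 7
LF_D = min(LS_E=7, LS_F=15, LS_I=23) = 7; LS_D = 7−7 = 0
LF_C = LS_F = 15; LS_C = 15−10 = 5
LF_B = min(LS_E=7, LS_H=24) = 7; LS_B = 7−4 = 3
LF_A = LS_J = 34; LS_A = 34−7 = 27
Slack_A = LS_A − ES_A = 27 − 0 = 27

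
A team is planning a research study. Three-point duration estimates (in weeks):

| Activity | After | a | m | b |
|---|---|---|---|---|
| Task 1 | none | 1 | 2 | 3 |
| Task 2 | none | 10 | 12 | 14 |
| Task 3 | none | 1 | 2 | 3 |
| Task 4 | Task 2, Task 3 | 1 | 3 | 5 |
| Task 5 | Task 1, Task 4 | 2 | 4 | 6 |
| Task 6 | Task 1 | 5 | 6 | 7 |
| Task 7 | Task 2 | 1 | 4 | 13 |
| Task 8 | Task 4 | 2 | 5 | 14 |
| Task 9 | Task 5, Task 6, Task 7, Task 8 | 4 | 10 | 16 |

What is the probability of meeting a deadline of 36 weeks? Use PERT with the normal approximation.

te_Task 1 = (1 + 4·2 + 3)/6 = 12/6 = 2; σ²_Task 1 = ((3−1)/6)² = 0.111
te_Task 2 = (10 + 4·12 + 14)/6 = 72/6 = 12; σ²_Task 2 = ((14−10)/6)² = 0.444
te_Task 3 = (1 + 4·2 + 3)/6 = 12/6 = 2; σ²_Task 3 = ((3−1)/6)² = 0.111
te_Task 4 = (1 + 4·3 + 5)/6 = 18/6 = 3; σ²_Task 4 = ((5−1)/6)² = 0.444
te_Task 5 = (2 + 4·4 + 6)/6 = 24/6 = 4; σ²_Task 5 = ((6−2)/6)² = 0.444
te_Task 6 = (5 + 4·6 + 7)/6 = 36/6 = 6; σ²_Task 6 = ((7−5)/6)² = 0.111
te_Task 7 = (1 + 4·4 + 13)/6 = 30/6 = 5; σ²_Task 7 = ((13−1)/6)² = 4.000
te_Task 8 = (2 + 4·5 + 14)/6 = 36/6 = 6; σ²_Task 8 = ((14−2)/6)² = 4.000
te_Task 9 = (4 + 4·10 + 16)/6 = 60/6 = 10; σ²_Task 9 = ((16−4)/6)² = 4.000

Forward pass:
ES_Task 1 = 0; EF_Task 1 = 2
ES_Task 2 = 0; EF_Task 2 = 12
ES_Task 3 = 0; EF_Task 3 = 2
ES_Task 4 = max(EF_Task 2=12, EF_Task 3=2) = 12; EF_Task 4 = 12+3 = 15
ES_Task 5 = max(EF_Task 1=2, EF_Task 4=15) = 15; EF_Task 5 = 15+4 = 19
ES_Task 6 = 2; EF_Task 6 = 2+6 = 8
ES_Task 7 = 12; EF_Task 7 = 12+5 = 17
ES_Task 8 = 15; EF_Task 8 = 15+6 = 21
ES_Task 9 = max(EF_Task 5=19, EF_Task 6=8, EF_Task 7=17, EF_Task 8=21) = 21; EF_Task 9 = 21+10 = 31
Expected project duration μ = 31 weeks. Critical path: Task 2 → Task 4 → Task 8 → Task 9.

Variance along critical path = 0.444 + 0.444 + 4.000 + 4.000 = 8.889; σ = √8.889 = 2.981 weeks.
Z = (36 − 31) / 2.981 = 1.677
P(T ≤ 36) = Φ(1.677) ≈ 0.953

0.953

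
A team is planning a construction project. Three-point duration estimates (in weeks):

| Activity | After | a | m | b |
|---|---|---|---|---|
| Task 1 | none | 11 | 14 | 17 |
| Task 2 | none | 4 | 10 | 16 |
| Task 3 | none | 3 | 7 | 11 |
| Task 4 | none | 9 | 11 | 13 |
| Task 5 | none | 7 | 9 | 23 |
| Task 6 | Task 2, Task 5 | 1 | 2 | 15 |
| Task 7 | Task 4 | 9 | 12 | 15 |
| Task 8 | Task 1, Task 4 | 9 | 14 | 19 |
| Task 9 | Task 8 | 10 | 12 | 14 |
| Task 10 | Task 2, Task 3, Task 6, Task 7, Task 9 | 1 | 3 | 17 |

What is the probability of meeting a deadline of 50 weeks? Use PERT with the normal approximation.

te_Task 1 = (11 + 4·14 + 17)/6 = 84/6 = 14; σ²_Task 1 = ((17−11)/6)² = 1.000
te_Task 2 = (4 + 4·10 + 16)/6 = 60/6 = 10; σ²_Task 2 = ((16−4)/6)² = 4.000
te_Task 3 = (3 + 4·7 + 11)/6 = 42/6 = 7; σ²_Task 3 = ((11−3)/6)² = 1.778
te_Task 4 = (9 + 4·11 + 13)/6 = 66/6 = 11; σ²_Task 4 = ((13−9)/6)² = 0.444
te_Task 5 = (7 + 4·9 + 23)/6 = 66/6 = 11; σ²_Task 5 = ((23−7)/6)² = 7.111
te_Task 6 = (1 + 4·2 + 15)/6 = 24/6 = 4; σ²_Task 6 = ((15−1)/6)² = 5.444
te_Task 7 = (9 + 4·12 + 15)/6 = 72/6 = 12; σ²_Task 7 = ((15−9)/6)² = 1.000
te_Task 8 = (9 + 4·14 + 19)/6 = 84/6 = 14; σ²_Task 8 = ((19−9)/6)² = 2.778
te_Task 9 = (10 + 4·12 + 14)/6 = 72/6 = 12; σ²_Task 9 = ((14−10)/6)² = 0.444
te_Task 10 = (1 + 4·3 + 17)/6 = 30/6 = 5; σ²_Task 10 = ((17−1)/6)² = 7.111

Forward pass:
ES_Task 1 = 0; EF_Task 1 = 14
ES_Task 2 = 0; EF_Task 2 = 10
ES_Task 3 = 0; EF_Task 3 = 7
ES_Task 4 = 0; EF_Task 4 = 11
ES_Task 5 = 0; EF_Task 5 = 11
ES_Task 6 = max(EF_Task 2=10, EF_Task 5=11) = 11; EF_Task 6 = 11+4 = 15
ES_Task 7 = 11; EF_Task 7 = 11+12 = 23
ES_Task 8 = max(EF_Task 1=14, EF_Task 4=11) = 14; EF_Task 8 = 14+14 = 28
ES_Task 9 = 28; EF_Task 9 = 28+12 = 40
ES_Task 10 = max(EF_Task 2=10, EF_Task 3=7, EF_Task 6=15, EF_Task 7=23, EF_Task 9=40) = 40; EF_Task 10 = 40+5 = 45
Expected project duration μ = 45 weeks. Critical path: Task 1 → Task 8 → Task 9 → Task 10.

Variance along critical path = 1.000 + 2.778 + 0.444 + 7.111 = 11.333; σ = √11.333 = 3.367 weeks.
Z = (50 − 45) / 3.367 = 1.485
P(T ≤ 50) = Φ(1.485) ≈ 0.931

0.931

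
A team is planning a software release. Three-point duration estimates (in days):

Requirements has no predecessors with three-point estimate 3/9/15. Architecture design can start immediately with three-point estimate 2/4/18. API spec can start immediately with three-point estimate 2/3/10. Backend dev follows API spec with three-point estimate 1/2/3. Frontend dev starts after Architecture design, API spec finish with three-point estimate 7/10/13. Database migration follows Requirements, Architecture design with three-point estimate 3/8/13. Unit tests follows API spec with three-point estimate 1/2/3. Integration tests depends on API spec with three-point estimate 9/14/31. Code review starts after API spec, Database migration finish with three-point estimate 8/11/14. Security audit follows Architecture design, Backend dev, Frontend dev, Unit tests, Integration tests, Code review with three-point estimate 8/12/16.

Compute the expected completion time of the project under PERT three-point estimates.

40 days

te_Requirements = (3 + 4·9 + 15)/6 = 54/6 = 9
te_Architecture design = (2 + 4·4 + 18)/6 = 36/6 = 6
te_API spec = (2 + 4·3 + 10)/6 = 24/6 = 4
te_Backend dev = (1 + 4·2 + 3)/6 = 12/6 = 2
te_Frontend dev = (7 + 4·10 + 13)/6 = 60/6 = 10
te_Database migration = (3 + 4·8 + 13)/6 = 48/6 = 8
te_Unit tests = (1 + 4·2 + 3)/6 = 12/6 = 2
te_Integration tests = (9 + 4·14 + 31)/6 = 96/6 = 16
te_Code review = (8 + 4·11 + 14)/6 = 66/6 = 11
te_Security audit = (8 + 4·12 + 16)/6 = 72/6 = 12

Forward pass:
ES_Requirements = 0; EF_Requirements = 9
ES_Architecture design = 0; EF_Architecture design = 6
ES_API spec = 0; EF_API spec = 4
ES_Backend dev = 4; EF_Backend dev = 4+2 = 6
ES_Frontend dev = max(EF_Architecture design=6, EF_API spec=4) = 6; EF_Frontend dev = 6+10 = 16
ES_Database migration = max(EF_Requirements=9, EF_Architecture design=6) = 9; EF_Database migration = 9+8 = 17
ES_Unit tests = 4; EF_Unit tests = 4+2 = 6
ES_Integration tests = 4; EF_Integration tests = 4+16 = 20
ES_Code review = max(EF_API spec=4, EF_Database migration=17) = 17; EF_Code review = 17+11 = 28
ES_Security audit = max(EF_Architecture design=6, EF_Backend dev=6, EF_Frontend dev=16, EF_Unit tests=6, EF_Integration tests=20, EF_Code review=28) = 28; EF_Security audit = 28+12 = 40
Expected project duration μ = 40 days. Critical path: Requirements → Database migration → Code review → Security audit.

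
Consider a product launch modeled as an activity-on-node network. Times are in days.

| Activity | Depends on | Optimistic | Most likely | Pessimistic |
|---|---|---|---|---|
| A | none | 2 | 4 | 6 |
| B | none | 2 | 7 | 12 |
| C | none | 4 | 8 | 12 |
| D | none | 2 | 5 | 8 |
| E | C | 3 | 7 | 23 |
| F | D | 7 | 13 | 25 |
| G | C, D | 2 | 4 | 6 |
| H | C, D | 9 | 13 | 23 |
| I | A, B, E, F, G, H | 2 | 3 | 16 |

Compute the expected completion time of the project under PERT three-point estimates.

27 days

te_A = (2 + 4·4 + 6)/6 = 24/6 = 4
te_B = (2 + 4·7 + 12)/6 = 42/6 = 7
te_C = (4 + 4·8 + 12)/6 = 48/6 = 8
te_D = (2 + 4·5 + 8)/6 = 30/6 = 5
te_E = (3 + 4·7 + 23)/6 = 54/6 = 9
te_F = (7 + 4·13 + 25)/6 = 84/6 = 14
te_G = (2 + 4·4 + 6)/6 = 24/6 = 4
te_H = (9 + 4·13 + 23)/6 = 84/6 = 14
te_I = (2 + 4·3 + 16)/6 = 30/6 = 5

Forward pass:
ES_A = 0; EF_A = 4
ES_B = 0; EF_B = 7
ES_C = 0; EF_C = 8
ES_D = 0; EF_D = 5
ES_E = 8; EF_E = 8+9 = 17
ES_F = 5; EF_F = 5+14 = 19
ES_G = max(EF_C=8, EF_D=5) = 8; EF_G = 8+4 = 12
ES_H = max(EF_C=8, EF_D=5) = 8; EF_H = 8+14 = 22
ES_I = max(EF_A=4, EF_B=7, EF_E=17, EF_F=19, EF_G=12, EF_H=22) = 22; EF_I = 22+5 = 27
Expected project duration μ = 27 days. Critical path: C → H → I.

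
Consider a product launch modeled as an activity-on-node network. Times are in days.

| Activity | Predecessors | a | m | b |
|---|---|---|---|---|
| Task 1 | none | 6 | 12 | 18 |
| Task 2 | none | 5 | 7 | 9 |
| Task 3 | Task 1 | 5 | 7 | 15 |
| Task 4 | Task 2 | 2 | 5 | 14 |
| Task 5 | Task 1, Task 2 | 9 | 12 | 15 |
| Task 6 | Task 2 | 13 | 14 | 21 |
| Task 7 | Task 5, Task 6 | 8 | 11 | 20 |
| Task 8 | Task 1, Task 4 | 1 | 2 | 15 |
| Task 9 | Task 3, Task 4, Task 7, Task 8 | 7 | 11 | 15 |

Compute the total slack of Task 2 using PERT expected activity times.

2 days

te_Task 1 = (6 + 4·12 + 18)/6 = 72/6 = 12
te_Task 2 = (5 + 4·7 + 9)/6 = 42/6 = 7
te_Task 3 = (5 + 4·7 + 15)/6 = 48/6 = 8
te_Task 4 = (2 + 4·5 + 14)/6 = 36/6 = 6
te_Task 5 = (9 + 4·12 + 15)/6 = 72/6 = 12
te_Task 6 = (13 + 4·14 + 21)/6 = 90/6 = 15
te_Task 7 = (8 + 4·11 + 20)/6 = 72/6 = 12
te_Task 8 = (1 + 4·2 + 15)/6 = 24/6 = 4
te_Task 9 = (7 + 4·11 + 15)/6 = 66/6 = 11

Forward pass:
ES_Task 1 = 0; EF_Task 1 = 12
ES_Task 2 = 0; EF_Task 2 = 7
ES_Task 3 = 12; EF_Task 3 = 12+8 = 20
ES_Task 4 = 7; EF_Task 4 = 7+6 = 13
ES_Task 5 = max(EF_Task 1=12, EF_Task 2=7) = 12; EF_Task 5 = 12+12 = 24
ES_Task 6 = 7; EF_Task 6 = 7+15 = 22
ES_Task 7 = max(EF_Task 5=24, EF_Task 6=22) = 24; EF_Task 7 = 24+12 = 36
ES_Task 8 = max(EF_Task 1=12, EF_Task 4=13) = 13; EF_Task 8 = 13+4 = 17
ES_Task 9 = max(EF_Task 3=20, EF_Task 4=13, EF_Task 7=36, EF_Task 8=17) = 36; EF_Task 9 = 36+11 = 47
Expected project duration μ = 47 days. Critical path: Task 1 → Task 5 → Task 7 → Task 9.

Backward pass:
LF_Task 9 = 47; LS_Task 9 = 47−11 = 36
LF_Task 8 = LS_Task 9 = 36; LS_Task 8 = 36−4 = 32
LF_Task 7 = LS_Task 9 = 36; LS_Task 7 = 36−12 = 24
LF_Task 6 = LS_Task 7 = 24; LS_Task 6 = 24−15 = 9
LF_Task 5 = LS_Task 7 = 24; LS_Task 5 = 24−12 = 12
LF_Task 4 = min(LS_Task 8=32, LS_Task 9=36) = 32; LS_Task 4 = 32−6 = 26
LF_Task 3 = LS_Task 9 = 36; LS_Task 3 = 36−8 = 28
LF_Task 2 = min(LS_Task 4=26, LS_Task 5=12, LS_Task 6=9) = 9; LS_Task 2 = 9−7 = 2
LF_Task 1 = min(LS_Task 3=28, LS_Task 5=12, LS_Task 8=32) = 12; LS_Task 1 = 12−12 = 0
Slack_Task 2 = LS_Task 2 − ES_Task 2 = 2 − 0 = 2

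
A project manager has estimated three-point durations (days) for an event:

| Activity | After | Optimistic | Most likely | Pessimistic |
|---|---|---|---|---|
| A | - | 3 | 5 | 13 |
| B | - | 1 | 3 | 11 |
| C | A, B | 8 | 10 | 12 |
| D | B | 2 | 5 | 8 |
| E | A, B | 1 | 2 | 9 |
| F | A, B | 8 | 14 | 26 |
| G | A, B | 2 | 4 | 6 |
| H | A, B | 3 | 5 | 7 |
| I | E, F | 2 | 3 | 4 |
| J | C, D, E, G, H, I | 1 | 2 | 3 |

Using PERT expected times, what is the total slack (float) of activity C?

8 days

te_A = (3 + 4·5 + 13)/6 = 36/6 = 6
te_B = (1 + 4·3 + 11)/6 = 24/6 = 4
te_C = (8 + 4·10 + 12)/6 = 60/6 = 10
te_D = (2 + 4·5 + 8)/6 = 30/6 = 5
te_E = (1 + 4·2 + 9)/6 = 18/6 = 3
te_F = (8 + 4·14 + 26)/6 = 90/6 = 15
te_G = (2 + 4·4 + 6)/6 = 24/6 = 4
te_H = (3 + 4·5 + 7)/6 = 30/6 = 5
te_I = (2 + 4·3 + 4)/6 = 18/6 = 3
te_J = (1 + 4·2 + 3)/6 = 12/6 = 2

Forward pass:
ES_A = 0; EF_A = 6
ES_B = 0; EF_B = 4
ES_C = max(EF_A=6, EF_B=4) = 6; EF_C = 6+10 = 16
ES_D = 4; EF_D = 4+5 = 9
ES_E = max(EF_A=6, EF_B=4) = 6; EF_E = 6+3 = 9
ES_F = max(EF_A=6, EF_B=4) = 6; EF_F = 6+15 = 21
ES_G = max(EF_A=6, EF_B=4) = 6; EF_G = 6+4 = 10
ES_H = max(EF_A=6, EF_B=4) = 6; EF_H = 6+5 = 11
ES_I = max(EF_E=9, EF_F=21) = 21; EF_I = 21+3 = 24
ES_J = max(EF_C=16, EF_D=9, EF_E=9, EF_G=10, EF_H=11, EF_I=24) = 24; EF_J = 24+2 = 26
Expected project duration μ = 26 days. Critical path: A → F → I → J.

Backward pass:
LF_J = 26; LS_J = 26−2 = 24
LF_I = LS_J = 24; LS_I = 24−3 = 21
LF_H = LS_J = 24; LS_H = 24−5 = 19
LF_G = LS_J = 24; LS_G = 24−4 = 20
LF_F = LS_I = 21; LS_F = 21−15 = 6
LF_E = min(LS_I=21, LS_J=24) = 21; LS_E = 21−3 = 18
LF_D = LS_J = 24; LS_D = 24−5 = 19
LF_C = LS_J = 24; LS_C = 24−10 = 14
LF_B = min(LS_C=14, LS_D=19, LS_E=18, LS_F=6, LS_G=20, LS_H=19) = 6; LS_B = 6−4 = 2
LF_A = min(LS_C=14, LS_E=18, LS_F=6, LS_G=20, LS_H=19) = 6; LS_A = 6−6 = 0
Slack_C = LS_C − ES_C = 14 − 6 = 8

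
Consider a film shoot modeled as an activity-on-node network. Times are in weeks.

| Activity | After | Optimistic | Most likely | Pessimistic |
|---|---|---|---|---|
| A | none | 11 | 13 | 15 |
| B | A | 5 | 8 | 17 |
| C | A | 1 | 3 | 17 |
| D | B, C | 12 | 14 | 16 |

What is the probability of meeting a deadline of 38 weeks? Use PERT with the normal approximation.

te_A = (11 + 4·13 + 15)/6 = 78/6 = 13; σ²_A = ((15−11)/6)² = 0.444
te_B = (5 + 4·8 + 17)/6 = 54/6 = 9; σ²_B = ((17−5)/6)² = 4.000
te_C = (1 + 4·3 + 17)/6 = 30/6 = 5; σ²_C = ((17−1)/6)² = 7.111
te_D = (12 + 4·14 + 16)/6 = 84/6 = 14; σ²_D = ((16−12)/6)² = 0.444

Forward pass:
ES_A = 0; EF_A = 13
ES_B = 13; EF_B = 13+9 = 22
ES_C = 13; EF_C = 13+5 = 18
ES_D = max(EF_B=22, EF_C=18) = 22; EF_D = 22+14 = 36
Expected project duration μ = 36 weeks. Critical path: A → B → D.

Variance along critical path = 0.444 + 4.000 + 0.444 = 4.889; σ = √4.889 = 2.211 weeks.
Z = (38 − 36) / 2.211 = 0.905
P(T ≤ 38) = Φ(0.905) ≈ 0.817

0.817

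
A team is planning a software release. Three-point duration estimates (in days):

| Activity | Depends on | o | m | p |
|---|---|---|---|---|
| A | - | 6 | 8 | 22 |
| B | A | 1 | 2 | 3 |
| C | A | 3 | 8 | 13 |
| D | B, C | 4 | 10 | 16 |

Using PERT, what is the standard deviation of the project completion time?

te_A = (6 + 4·8 + 22)/6 = 60/6 = 10; σ²_A = ((22−6)/6)² = 7.111
te_B = (1 + 4·2 + 3)/6 = 12/6 = 2; σ²_B = ((3−1)/6)² = 0.111
te_C = (3 + 4·8 + 13)/6 = 48/6 = 8; σ²_C = ((13−3)/6)² = 2.778
te_D = (4 + 4·10 + 16)/6 = 60/6 = 10; σ²_D = ((16−4)/6)² = 4.000

Forward pass:
ES_A = 0; EF_A = 10
ES_B = 10; EF_B = 10+2 = 12
ES_C = 10; EF_C = 10+8 = 18
ES_D = max(EF_B=12, EF_C=18) = 18; EF_D = 18+10 = 28
Expected project duration μ = 28 days. Critical path: A → C → D.

Variance along critical path = 7.111 + 2.778 + 4.000 = 13.889
σ = √13.889 = 3.727 days

3.73 days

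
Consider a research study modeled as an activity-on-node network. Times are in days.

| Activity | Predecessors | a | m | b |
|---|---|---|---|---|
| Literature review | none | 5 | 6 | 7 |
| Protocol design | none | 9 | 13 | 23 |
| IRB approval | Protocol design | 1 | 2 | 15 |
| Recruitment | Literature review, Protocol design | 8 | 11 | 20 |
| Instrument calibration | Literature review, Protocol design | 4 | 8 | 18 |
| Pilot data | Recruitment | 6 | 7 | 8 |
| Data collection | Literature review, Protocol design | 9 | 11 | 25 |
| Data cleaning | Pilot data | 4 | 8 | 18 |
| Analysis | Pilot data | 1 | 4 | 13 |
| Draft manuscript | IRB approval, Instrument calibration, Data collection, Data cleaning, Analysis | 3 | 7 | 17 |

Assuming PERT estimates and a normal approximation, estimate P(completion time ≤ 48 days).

te_Literature review = (5 + 4·6 + 7)/6 = 36/6 = 6; σ²_Literature review = ((7−5)/6)² = 0.111
te_Protocol design = (9 + 4·13 + 23)/6 = 84/6 = 14; σ²_Protocol design = ((23−9)/6)² = 5.444
te_IRB approval = (1 + 4·2 + 15)/6 = 24/6 = 4; σ²_IRB approval = ((15−1)/6)² = 5.444
te_Recruitment = (8 + 4·11 + 20)/6 = 72/6 = 12; σ²_Recruitment = ((20−8)/6)² = 4.000
te_Instrument calibration = (4 + 4·8 + 18)/6 = 54/6 = 9; σ²_Instrument calibration = ((18−4)/6)² = 5.444
te_Pilot data = (6 + 4·7 + 8)/6 = 42/6 = 7; σ²_Pilot data = ((8−6)/6)² = 0.111
te_Data collection = (9 + 4·11 + 25)/6 = 78/6 = 13; σ²_Data collection = ((25−9)/6)² = 7.111
te_Data cleaning = (4 + 4·8 + 18)/6 = 54/6 = 9; σ²_Data cleaning = ((18−4)/6)² = 5.444
te_Analysis = (1 + 4·4 + 13)/6 = 30/6 = 5; σ²_Analysis = ((13−1)/6)² = 4.000
te_Draft manuscript = (3 + 4·7 + 17)/6 = 48/6 = 8; σ²_Draft manuscript = ((17−3)/6)² = 5.444

Forward pass:
ES_Literature review = 0; EF_Literature review = 6
ES_Protocol design = 0; EF_Protocol design = 14
ES_IRB approval = 14; EF_IRB approval = 14+4 = 18
ES_Recruitment = max(EF_Literature review=6, EF_Protocol design=14) = 14; EF_Recruitment = 14+12 = 26
ES_Instrument calibration = max(EF_Literature review=6, EF_Protocol design=14) = 14; EF_Instrument calibration = 14+9 = 23
ES_Pilot data = 26; EF_Pilot data = 26+7 = 33
ES_Data collection = max(EF_Literature review=6, EF_Protocol design=14) = 14; EF_Data collection = 14+13 = 27
ES_Data cleaning = 33; EF_Data cleaning = 33+9 = 42
ES_Analysis = 33; EF_Analysis = 33+5 = 38
ES_Draft manuscript = max(EF_IRB approval=18, EF_Instrument calibration=23, EF_Data collection=27, EF_Data cleaning=42, EF_Analysis=38) = 42; EF_Draft manuscript = 42+8 = 50
Expected project duration μ = 50 days. Critical path: Protocol design → Recruitment → Pilot data → Data cleaning → Draft manuscript.

Variance along critical path = 5.444 + 4.000 + 0.111 + 5.444 + 5.444 = 20.444; σ = √20.444 = 4.522 days.
Z = (48 − 50) / 4.522 = -0.442
P(T ≤ 48) = Φ(-0.442) ≈ 0.329

0.329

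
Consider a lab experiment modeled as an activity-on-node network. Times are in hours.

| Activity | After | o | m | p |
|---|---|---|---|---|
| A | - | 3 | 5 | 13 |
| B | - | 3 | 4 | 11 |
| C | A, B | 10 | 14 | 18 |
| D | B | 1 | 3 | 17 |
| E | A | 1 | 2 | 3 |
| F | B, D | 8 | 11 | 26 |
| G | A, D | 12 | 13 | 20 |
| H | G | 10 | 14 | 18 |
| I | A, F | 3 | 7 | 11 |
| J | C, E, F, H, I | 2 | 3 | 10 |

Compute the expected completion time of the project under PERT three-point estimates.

te_A = (3 + 4·5 + 13)/6 = 36/6 = 6
te_B = (3 + 4·4 + 11)/6 = 30/6 = 5
te_C = (10 + 4·14 + 18)/6 = 84/6 = 14
te_D = (1 + 4·3 + 17)/6 = 30/6 = 5
te_E = (1 + 4·2 + 3)/6 = 12/6 = 2
te_F = (8 + 4·11 + 26)/6 = 78/6 = 13
te_G = (12 + 4·13 + 20)/6 = 84/6 = 14
te_H = (10 + 4·14 + 18)/6 = 84/6 = 14
te_I = (3 + 4·7 + 11)/6 = 42/6 = 7
te_J = (2 + 4·3 + 10)/6 = 24/6 = 4

Forward pass:
ES_A = 0; EF_A = 6
ES_B = 0; EF_B = 5
ES_C = max(EF_A=6, EF_B=5) = 6; EF_C = 6+14 = 20
ES_D = 5; EF_D = 5+5 = 10
ES_E = 6; EF_E = 6+2 = 8
ES_F = max(EF_B=5, EF_D=10) = 10; EF_F = 10+13 = 23
ES_G = max(EF_A=6, EF_D=10) = 10; EF_G = 10+14 = 24
ES_H = 24; EF_H = 24+14 = 38
ES_I = max(EF_A=6, EF_F=23) = 23; EF_I = 23+7 = 30
ES_J = max(EF_C=20, EF_E=8, EF_F=23, EF_H=38, EF_I=30) = 38; EF_J = 38+4 = 42
Expected project duration μ = 42 hours. Critical path: B → D → G → H → J.

42 hours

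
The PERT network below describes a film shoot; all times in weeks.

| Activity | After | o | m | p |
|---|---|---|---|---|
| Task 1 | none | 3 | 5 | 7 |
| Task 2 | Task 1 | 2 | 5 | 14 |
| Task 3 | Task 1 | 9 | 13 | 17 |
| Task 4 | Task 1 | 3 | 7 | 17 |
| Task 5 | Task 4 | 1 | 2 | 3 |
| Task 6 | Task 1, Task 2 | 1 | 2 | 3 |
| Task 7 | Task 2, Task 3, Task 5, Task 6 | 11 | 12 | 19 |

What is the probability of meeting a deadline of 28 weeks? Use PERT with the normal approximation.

te_Task 1 = (3 + 4·5 + 7)/6 = 30/6 = 5; σ²_Task 1 = ((7−3)/6)² = 0.444
te_Task 2 = (2 + 4·5 + 14)/6 = 36/6 = 6; σ²_Task 2 = ((14−2)/6)² = 4.000
te_Task 3 = (9 + 4·13 + 17)/6 = 78/6 = 13; σ²_Task 3 = ((17−9)/6)² = 1.778
te_Task 4 = (3 + 4·7 + 17)/6 = 48/6 = 8; σ²_Task 4 = ((17−3)/6)² = 5.444
te_Task 5 = (1 + 4·2 + 3)/6 = 12/6 = 2; σ²_Task 5 = ((3−1)/6)² = 0.111
te_Task 6 = (1 + 4·2 + 3)/6 = 12/6 = 2; σ²_Task 6 = ((3−1)/6)² = 0.111
te_Task 7 = (11 + 4·12 + 19)/6 = 78/6 = 13; σ²_Task 7 = ((19−11)/6)² = 1.778

Forward pass:
ES_Task 1 = 0; EF_Task 1 = 5
ES_Task 2 = 5; EF_Task 2 = 5+6 = 11
ES_Task 3 = 5; EF_Task 3 = 5+13 = 18
ES_Task 4 = 5; EF_Task 4 = 5+8 = 13
ES_Task 5 = 13; EF_Task 5 = 13+2 = 15
ES_Task 6 = max(EF_Task 1=5, EF_Task 2=11) = 11; EF_Task 6 = 11+2 = 13
ES_Task 7 = max(EF_Task 2=11, EF_Task 3=18, EF_Task 5=15, EF_Task 6=13) = 18; EF_Task 7 = 18+13 = 31
Expected project duration μ = 31 weeks. Critical path: Task 1 → Task 3 → Task 7.

Variance along critical path = 0.444 + 1.778 + 1.778 = 4.000; σ = √4.000 = 2.000 weeks.
Z = (28 − 31) / 2.000 = -1.500
P(T ≤ 28) = Φ(-1.500) ≈ 0.067

0.067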